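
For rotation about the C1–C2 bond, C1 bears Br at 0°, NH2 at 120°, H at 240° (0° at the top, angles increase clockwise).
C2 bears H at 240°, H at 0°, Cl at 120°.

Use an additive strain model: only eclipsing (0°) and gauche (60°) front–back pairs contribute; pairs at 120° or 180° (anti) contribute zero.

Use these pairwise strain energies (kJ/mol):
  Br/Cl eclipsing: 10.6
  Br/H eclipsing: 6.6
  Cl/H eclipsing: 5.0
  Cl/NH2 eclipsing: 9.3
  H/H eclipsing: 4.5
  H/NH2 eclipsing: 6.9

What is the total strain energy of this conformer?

20.4 kJ/mol

This conformer is eclipsed. Br at 0° is eclipsed with H at 0° (6.6); NH2 at 120° is eclipsed with Cl at 120° (9.3); H at 240° is eclipsed with H at 240° (4.5). Total 20.4 kJ/mol.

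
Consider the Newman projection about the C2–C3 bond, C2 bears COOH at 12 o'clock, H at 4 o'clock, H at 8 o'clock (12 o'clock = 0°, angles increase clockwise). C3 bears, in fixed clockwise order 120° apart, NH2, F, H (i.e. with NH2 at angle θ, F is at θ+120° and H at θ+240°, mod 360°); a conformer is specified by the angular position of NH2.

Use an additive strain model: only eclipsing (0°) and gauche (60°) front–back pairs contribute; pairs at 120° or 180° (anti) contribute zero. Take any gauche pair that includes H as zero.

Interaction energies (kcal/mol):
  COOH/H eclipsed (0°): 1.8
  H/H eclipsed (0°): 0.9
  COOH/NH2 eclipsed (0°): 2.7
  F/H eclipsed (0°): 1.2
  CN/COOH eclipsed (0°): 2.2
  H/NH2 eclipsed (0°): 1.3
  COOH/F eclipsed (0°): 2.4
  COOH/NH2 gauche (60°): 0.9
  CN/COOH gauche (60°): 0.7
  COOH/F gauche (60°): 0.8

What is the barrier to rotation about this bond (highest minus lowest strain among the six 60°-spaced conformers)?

4.0 kcal/mol

NH2 at 0° (eclipsed): COOH(0°)/NH2(0°) eclipsed 2.7; H(120°)/F(120°) eclipsed 1.2; H(240°)/H(240°) eclipsed 0.9 → 4.8 kcal/mol.
NH2 at 60° (staggered): COOH(0°)/NH2(60°) gauche 0.9 → 0.9 kcal/mol.
NH2 at 120° (eclipsed): COOH(0°)/H(0°) eclipsed 1.8; H(120°)/NH2(120°) eclipsed 1.3; H(240°)/F(240°) eclipsed 1.2 → 4.3 kcal/mol.
NH2 at 180° (staggered): COOH(0°)/F(300°) gauche 0.8 → 0.8 kcal/mol.
NH2 at 240° (eclipsed): COOH(0°)/F(0°) eclipsed 2.4; H(120°)/H(120°) eclipsed 0.9; H(240°)/NH2(240°) eclipsed 1.3 → 4.6 kcal/mol.
NH2 at 300° (staggered): COOH(0°)/NH2(300°) gauche 0.9; COOH(0°)/F(60°) gauche 0.8 → 1.7 kcal/mol.
Max at 0° (4.8 kcal/mol), min at 180° (0.8 kcal/mol); barrier = 4.0 kcal/mol.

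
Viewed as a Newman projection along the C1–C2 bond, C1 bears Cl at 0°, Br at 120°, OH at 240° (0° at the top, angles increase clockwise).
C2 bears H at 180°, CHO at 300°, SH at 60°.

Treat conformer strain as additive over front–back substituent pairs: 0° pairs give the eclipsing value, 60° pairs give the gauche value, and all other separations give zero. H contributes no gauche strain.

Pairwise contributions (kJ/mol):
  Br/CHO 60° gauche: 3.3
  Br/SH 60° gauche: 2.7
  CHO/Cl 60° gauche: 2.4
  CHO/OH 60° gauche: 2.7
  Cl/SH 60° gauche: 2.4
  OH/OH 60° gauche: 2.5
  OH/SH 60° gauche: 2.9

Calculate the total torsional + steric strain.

10.2 kJ/mol

This conformer (staggered): Cl(0°)/CHO(300°) gauche 2.4; Cl(0°)/SH(60°) gauche 2.4; Br(120°)/SH(60°) gauche 2.7; OH(240°)/CHO(300°) gauche 2.7 → 10.2 kJ/mol.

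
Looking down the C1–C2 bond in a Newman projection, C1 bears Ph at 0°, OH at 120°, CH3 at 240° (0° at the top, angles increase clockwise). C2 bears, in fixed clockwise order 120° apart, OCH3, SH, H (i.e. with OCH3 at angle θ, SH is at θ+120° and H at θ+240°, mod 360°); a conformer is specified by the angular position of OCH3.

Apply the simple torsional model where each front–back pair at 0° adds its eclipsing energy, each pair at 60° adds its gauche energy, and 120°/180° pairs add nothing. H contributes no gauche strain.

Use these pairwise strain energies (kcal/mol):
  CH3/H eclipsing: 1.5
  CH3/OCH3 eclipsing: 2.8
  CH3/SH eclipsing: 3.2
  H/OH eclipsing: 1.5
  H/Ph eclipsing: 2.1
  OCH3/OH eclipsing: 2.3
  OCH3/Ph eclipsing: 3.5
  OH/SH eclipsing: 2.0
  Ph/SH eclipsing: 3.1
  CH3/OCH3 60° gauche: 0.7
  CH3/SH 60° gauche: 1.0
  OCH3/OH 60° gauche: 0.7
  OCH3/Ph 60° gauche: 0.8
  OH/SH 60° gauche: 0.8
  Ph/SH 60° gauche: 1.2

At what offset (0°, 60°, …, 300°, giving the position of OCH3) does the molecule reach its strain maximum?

OCH3 at 0° (eclipsed): Ph–OCH3 eclipsed, OH–SH eclipsed, CH3–H eclipsed; 3.5 + 2.0 + 1.5 = 7.0 kcal/mol.
OCH3 at 60° (staggered): Ph–OCH3 gauche, OH–OCH3 gauche, OH–SH gauche, CH3–SH gauche; 0.8 + 0.7 + 0.8 + 1.0 = 3.3 kcal/mol.
OCH3 at 120° (eclipsed): Ph–H eclipsed, OH–OCH3 eclipsed, CH3–SH eclipsed; 2.1 + 2.3 + 3.2 = 7.6 kcal/mol.
OCH3 at 180° (staggered): Ph–SH gauche, OH–OCH3 gauche, CH3–OCH3 gauche, CH3–SH gauche; 1.2 + 0.7 + 0.7 + 1.0 = 3.6 kcal/mol.
OCH3 at 240° (eclipsed): Ph–SH eclipsed, OH–H eclipsed, CH3–OCH3 eclipsed; 3.1 + 1.5 + 2.8 = 7.4 kcal/mol.
OCH3 at 300° (staggered): Ph–OCH3 gauche, Ph–SH gauche, OH–SH gauche, CH3–OCH3 gauche; 0.8 + 1.2 + 0.8 + 0.7 = 3.5 kcal/mol.
The maximum (7.6 kcal/mol) occurs with OCH3 at 120°.

120°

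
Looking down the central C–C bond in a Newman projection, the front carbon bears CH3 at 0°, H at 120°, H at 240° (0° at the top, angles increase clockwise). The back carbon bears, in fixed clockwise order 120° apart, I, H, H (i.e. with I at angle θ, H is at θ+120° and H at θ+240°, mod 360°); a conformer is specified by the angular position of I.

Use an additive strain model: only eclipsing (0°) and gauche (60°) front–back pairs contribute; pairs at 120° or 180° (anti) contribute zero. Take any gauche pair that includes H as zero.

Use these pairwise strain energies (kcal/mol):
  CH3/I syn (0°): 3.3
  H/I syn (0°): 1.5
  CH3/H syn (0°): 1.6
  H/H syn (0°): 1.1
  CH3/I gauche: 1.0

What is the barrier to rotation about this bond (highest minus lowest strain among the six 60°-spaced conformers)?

5.5 kcal/mol

I at 0° (eclipsed): CH3–I eclipsed, H–H eclipsed, H–H eclipsed; 3.3 + 1.1 + 1.1 = 5.5 kcal/mol.
I at 60° (staggered): CH3–I gauche; 1.0 = 1.0 kcal/mol.
I at 120° (eclipsed): CH3–H eclipsed, H–I eclipsed, H–H eclipsed; 1.6 + 1.5 + 1.1 = 4.2 kcal/mol.
I at 180° (staggered): no non-H gauche contacts → 0.0 kcal/mol.
I at 240° (eclipsed): CH3–H eclipsed, H–H eclipsed, H–I eclipsed; 1.6 + 1.1 + 1.5 = 4.2 kcal/mol.
I at 300° (staggered): CH3–I gauche; 1.0 = 1.0 kcal/mol.
Max at 0° (5.5 kcal/mol), min at 180° (0.0 kcal/mol); barrier = 5.5 kcal/mol.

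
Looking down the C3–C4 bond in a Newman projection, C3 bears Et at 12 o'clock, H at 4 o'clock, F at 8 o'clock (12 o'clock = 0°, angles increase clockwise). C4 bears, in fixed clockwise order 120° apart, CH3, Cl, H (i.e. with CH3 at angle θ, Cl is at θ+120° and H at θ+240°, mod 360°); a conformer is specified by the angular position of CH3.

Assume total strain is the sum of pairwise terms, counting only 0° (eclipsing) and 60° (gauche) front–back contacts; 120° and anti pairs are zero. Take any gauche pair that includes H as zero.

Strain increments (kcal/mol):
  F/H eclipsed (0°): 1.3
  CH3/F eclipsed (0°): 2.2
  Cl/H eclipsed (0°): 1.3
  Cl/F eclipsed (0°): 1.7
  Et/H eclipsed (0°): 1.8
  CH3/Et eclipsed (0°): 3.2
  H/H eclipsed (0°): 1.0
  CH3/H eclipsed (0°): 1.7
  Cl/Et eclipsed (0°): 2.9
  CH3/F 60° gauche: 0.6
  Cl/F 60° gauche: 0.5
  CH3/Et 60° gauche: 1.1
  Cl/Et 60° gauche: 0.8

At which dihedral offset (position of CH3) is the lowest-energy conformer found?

CH3 at 0° (eclipsed): Et(0°)/CH3(0°) eclipsed 3.2; H(120°)/Cl(120°) eclipsed 1.3; F(240°)/H(240°) eclipsed 1.3 → 5.8 kcal/mol.
CH3 at 60° (staggered): Et(0°)/CH3(60°) gauche 1.1; F(240°)/Cl(180°) gauche 0.5 → 1.6 kcal/mol.
CH3 at 120° (eclipsed): Et(0°)/H(0°) eclipsed 1.8; H(120°)/CH3(120°) eclipsed 1.7; F(240°)/Cl(240°) eclipsed 1.7 → 5.2 kcal/mol.
CH3 at 180° (staggered): Et(0°)/Cl(300°) gauche 0.8; F(240°)/CH3(180°) gauche 0.6; F(240°)/Cl(300°) gauche 0.5 → 1.9 kcal/mol.
CH3 at 240° (eclipsed): Et(0°)/Cl(0°) eclipsed 2.9; H(120°)/H(120°) eclipsed 1.0; F(240°)/CH3(240°) eclipsed 2.2 → 6.1 kcal/mol.
CH3 at 300° (staggered): Et(0°)/CH3(300°) gauche 1.1; Et(0°)/Cl(60°) gauche 0.8; F(240°)/CH3(300°) gauche 0.6 → 2.5 kcal/mol.
The minimum (1.6 kcal/mol) occurs with CH3 at 60°.

60°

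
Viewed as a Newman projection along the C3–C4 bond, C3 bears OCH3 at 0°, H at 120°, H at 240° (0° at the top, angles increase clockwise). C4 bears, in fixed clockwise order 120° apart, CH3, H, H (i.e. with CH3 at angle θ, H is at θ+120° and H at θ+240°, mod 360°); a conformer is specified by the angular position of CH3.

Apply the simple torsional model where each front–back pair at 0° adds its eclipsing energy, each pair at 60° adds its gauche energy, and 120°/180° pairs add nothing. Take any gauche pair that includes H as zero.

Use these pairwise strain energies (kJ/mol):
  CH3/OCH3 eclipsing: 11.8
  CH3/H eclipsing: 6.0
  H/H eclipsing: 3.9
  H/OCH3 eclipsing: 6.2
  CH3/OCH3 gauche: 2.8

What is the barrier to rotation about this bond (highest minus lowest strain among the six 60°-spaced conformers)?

CH3 at 0° (eclipsed): OCH3–CH3 eclipsed, H–H eclipsed, H–H eclipsed; 11.8 + 3.9 + 3.9 = 19.6 kJ/mol.
CH3 at 60° (staggered): OCH3–CH3 gauche; 2.8 = 2.8 kJ/mol.
CH3 at 120° (eclipsed): OCH3–H eclipsed, H–CH3 eclipsed, H–H eclipsed; 6.2 + 6.0 + 3.9 = 16.1 kJ/mol.
CH3 at 180° (staggered): no non-H gauche contacts → 0.0 kJ/mol.
CH3 at 240° (eclipsed): OCH3–H eclipsed, H–H eclipsed, H–CH3 eclipsed; 6.2 + 3.9 + 6.0 = 16.1 kJ/mol.
CH3 at 300° (staggered): OCH3–CH3 gauche; 2.8 = 2.8 kJ/mol.
Max at 0° (19.6 kJ/mol), min at 180° (0.0 kJ/mol); barrier = 19.6 kJ/mol.

19.6 kJ/mol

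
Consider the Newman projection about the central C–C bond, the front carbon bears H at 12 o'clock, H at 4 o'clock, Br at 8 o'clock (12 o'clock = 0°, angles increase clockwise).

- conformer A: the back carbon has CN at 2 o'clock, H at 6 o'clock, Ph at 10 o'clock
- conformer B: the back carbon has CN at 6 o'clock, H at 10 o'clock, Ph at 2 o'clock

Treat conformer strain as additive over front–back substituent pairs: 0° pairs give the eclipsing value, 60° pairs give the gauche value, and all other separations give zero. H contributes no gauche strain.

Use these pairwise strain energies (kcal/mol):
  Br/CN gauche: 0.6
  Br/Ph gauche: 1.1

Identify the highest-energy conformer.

A (staggered): Br(240°)/Ph(300°) gauche 1.1 → 1.1 kcal/mol.
B (staggered): Br(240°)/CN(180°) gauche 0.6 → 0.6 kcal/mol.
A has the highest total (1.1 kcal/mol).

A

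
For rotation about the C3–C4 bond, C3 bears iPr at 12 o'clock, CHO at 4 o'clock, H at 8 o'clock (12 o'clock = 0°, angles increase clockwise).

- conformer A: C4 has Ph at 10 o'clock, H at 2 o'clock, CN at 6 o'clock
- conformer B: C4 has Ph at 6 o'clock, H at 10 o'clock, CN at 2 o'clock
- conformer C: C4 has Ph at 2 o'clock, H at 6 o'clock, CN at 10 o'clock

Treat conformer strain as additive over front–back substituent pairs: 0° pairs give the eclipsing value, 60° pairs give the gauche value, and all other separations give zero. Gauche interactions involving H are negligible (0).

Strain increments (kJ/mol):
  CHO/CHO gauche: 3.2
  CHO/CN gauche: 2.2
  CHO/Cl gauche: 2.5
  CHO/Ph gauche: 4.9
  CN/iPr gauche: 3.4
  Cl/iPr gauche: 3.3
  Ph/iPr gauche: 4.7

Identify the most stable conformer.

A (staggered): iPr(0°)/Ph(300°) gauche 4.7; CHO(120°)/CN(180°) gauche 2.2 → 6.9 kJ/mol.
B (staggered): iPr(0°)/CN(60°) gauche 3.4; CHO(120°)/Ph(180°) gauche 4.9; CHO(120°)/CN(60°) gauche 2.2 → 10.5 kJ/mol.
C (staggered): iPr(0°)/Ph(60°) gauche 4.7; iPr(0°)/CN(300°) gauche 3.4; CHO(120°)/Ph(60°) gauche 4.9 → 13.0 kJ/mol.
A has the lowest total (6.9 kJ/mol).

A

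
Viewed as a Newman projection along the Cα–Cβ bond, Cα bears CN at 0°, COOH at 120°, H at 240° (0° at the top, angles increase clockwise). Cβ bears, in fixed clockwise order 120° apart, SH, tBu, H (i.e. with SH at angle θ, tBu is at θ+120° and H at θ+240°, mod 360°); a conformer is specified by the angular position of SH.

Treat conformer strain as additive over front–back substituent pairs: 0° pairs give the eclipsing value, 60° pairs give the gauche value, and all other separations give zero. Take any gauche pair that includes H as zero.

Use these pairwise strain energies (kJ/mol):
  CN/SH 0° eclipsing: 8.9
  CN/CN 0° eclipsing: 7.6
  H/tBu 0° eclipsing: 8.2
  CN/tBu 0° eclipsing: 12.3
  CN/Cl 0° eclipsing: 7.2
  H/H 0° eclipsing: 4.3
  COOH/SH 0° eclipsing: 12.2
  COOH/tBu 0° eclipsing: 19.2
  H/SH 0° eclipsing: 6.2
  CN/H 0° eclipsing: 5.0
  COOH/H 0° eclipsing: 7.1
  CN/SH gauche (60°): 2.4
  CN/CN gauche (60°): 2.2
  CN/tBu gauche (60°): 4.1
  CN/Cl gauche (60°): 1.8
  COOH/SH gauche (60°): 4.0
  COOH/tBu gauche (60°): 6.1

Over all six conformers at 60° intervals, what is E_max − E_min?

SH at 0° is eclipsed. CN at 0° is eclipsed with SH at 0° (8.9); COOH at 120° is eclipsed with tBu at 120° (19.2); H at 240° is eclipsed with H at 240° (4.3). Total 32.4 kJ/mol.
SH at 60° is staggered. CN at 0° is gauche with SH at 60° (2.4); COOH at 120° is gauche with SH at 60° (4.0); COOH at 120° is gauche with tBu at 180° (6.1). Total 12.5 kJ/mol.
SH at 120° is eclipsed. CN at 0° is eclipsed with H at 0° (5.0); COOH at 120° is eclipsed with SH at 120° (12.2); H at 240° is eclipsed with tBu at 240° (8.2). Total 25.4 kJ/mol.
SH at 180° is staggered. CN at 0° is gauche with tBu at 300° (4.1); COOH at 120° is gauche with SH at 180° (4.0). Total 8.1 kJ/mol.
SH at 240° is eclipsed. CN at 0° is eclipsed with tBu at 0° (12.3); COOH at 120° is eclipsed with H at 120° (7.1); H at 240° is eclipsed with SH at 240° (6.2). Total 25.6 kJ/mol.
SH at 300° is staggered. CN at 0° is gauche with SH at 300° (2.4); CN at 0° is gauche with tBu at 60° (4.1); COOH at 120° is gauche with tBu at 60° (6.1). Total 12.6 kJ/mol.
Max at 0° (32.4 kJ/mol), min at 180° (8.1 kJ/mol); barrier = 24.3 kJ/mol.

24.3 kJ/mol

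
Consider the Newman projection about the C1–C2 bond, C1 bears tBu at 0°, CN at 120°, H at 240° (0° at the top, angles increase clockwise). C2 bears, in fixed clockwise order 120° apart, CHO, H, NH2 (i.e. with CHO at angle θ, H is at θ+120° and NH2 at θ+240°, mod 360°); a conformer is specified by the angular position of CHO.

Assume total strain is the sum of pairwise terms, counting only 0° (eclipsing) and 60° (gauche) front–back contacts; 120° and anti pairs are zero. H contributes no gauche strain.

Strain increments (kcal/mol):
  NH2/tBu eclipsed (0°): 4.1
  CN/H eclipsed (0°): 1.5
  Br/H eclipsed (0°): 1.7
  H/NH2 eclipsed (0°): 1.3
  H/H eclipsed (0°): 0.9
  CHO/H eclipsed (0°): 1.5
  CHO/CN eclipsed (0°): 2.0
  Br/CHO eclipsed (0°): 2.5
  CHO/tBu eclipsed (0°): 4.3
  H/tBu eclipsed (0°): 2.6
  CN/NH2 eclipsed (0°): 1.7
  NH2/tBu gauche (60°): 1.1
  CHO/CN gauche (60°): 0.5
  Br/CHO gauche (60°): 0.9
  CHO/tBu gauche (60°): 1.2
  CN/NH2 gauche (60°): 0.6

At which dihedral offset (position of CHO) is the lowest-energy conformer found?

CHO at 0° (eclipsed): tBu(0°)/CHO(0°) eclipsed 4.3; CN(120°)/H(120°) eclipsed 1.5; H(240°)/NH2(240°) eclipsed 1.3 → 7.1 kcal/mol.
CHO at 60° (staggered): tBu(0°)/CHO(60°) gauche 1.2; tBu(0°)/NH2(300°) gauche 1.1; CN(120°)/CHO(60°) gauche 0.5 → 2.8 kcal/mol.
CHO at 120° (eclipsed): tBu(0°)/NH2(0°) eclipsed 4.1; CN(120°)/CHO(120°) eclipsed 2.0; H(240°)/H(240°) eclipsed 0.9 → 7.0 kcal/mol.
CHO at 180° (staggered): tBu(0°)/NH2(60°) gauche 1.1; CN(120°)/CHO(180°) gauche 0.5; CN(120°)/NH2(60°) gauche 0.6 → 2.2 kcal/mol.
CHO at 240° (eclipsed): tBu(0°)/H(0°) eclipsed 2.6; CN(120°)/NH2(120°) eclipsed 1.7; H(240°)/CHO(240°) eclipsed 1.5 → 5.8 kcal/mol.
CHO at 300° (staggered): tBu(0°)/CHO(300°) gauche 1.2; CN(120°)/NH2(180°) gauche 0.6 → 1.8 kcal/mol.
The minimum (1.8 kcal/mol) occurs with CHO at 300°.

300°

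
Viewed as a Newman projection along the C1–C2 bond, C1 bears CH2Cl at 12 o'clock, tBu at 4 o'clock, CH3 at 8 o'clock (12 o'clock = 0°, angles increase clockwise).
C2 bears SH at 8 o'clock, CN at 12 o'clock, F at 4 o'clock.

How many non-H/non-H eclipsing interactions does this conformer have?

3

Non-H eclipsing pairs: CH2Cl(0°)/CN(0°); tBu(120°)/F(120°); CH3(240°)/SH(240°) — 3 interactions.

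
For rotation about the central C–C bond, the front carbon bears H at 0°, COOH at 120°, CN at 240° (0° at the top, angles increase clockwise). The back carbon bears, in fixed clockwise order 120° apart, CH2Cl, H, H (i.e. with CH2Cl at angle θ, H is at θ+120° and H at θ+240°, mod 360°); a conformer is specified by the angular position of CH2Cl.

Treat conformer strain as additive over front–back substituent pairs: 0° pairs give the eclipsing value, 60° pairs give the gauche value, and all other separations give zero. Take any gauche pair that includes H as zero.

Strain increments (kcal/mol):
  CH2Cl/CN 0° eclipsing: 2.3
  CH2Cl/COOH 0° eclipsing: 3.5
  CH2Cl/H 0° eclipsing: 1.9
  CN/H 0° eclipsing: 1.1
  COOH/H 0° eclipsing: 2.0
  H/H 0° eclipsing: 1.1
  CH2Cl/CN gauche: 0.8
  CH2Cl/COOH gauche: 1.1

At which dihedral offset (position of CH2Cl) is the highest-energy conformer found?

CH2Cl at 0° (eclipsed): H–CH2Cl eclipsed, COOH–H eclipsed, CN–H eclipsed; 1.9 + 2.0 + 1.1 = 5.0 kcal/mol.
CH2Cl at 60° (staggered): COOH–CH2Cl gauche; 1.1 = 1.1 kcal/mol.
CH2Cl at 120° (eclipsed): H–H eclipsed, COOH–CH2Cl eclipsed, CN–H eclipsed; 1.1 + 3.5 + 1.1 = 5.7 kcal/mol.
CH2Cl at 180° (staggered): COOH–CH2Cl gauche, CN–CH2Cl gauche; 1.1 + 0.8 = 1.9 kcal/mol.
CH2Cl at 240° (eclipsed): H–H eclipsed, COOH–H eclipsed, CN–CH2Cl eclipsed; 1.1 + 2.0 + 2.3 = 5.4 kcal/mol.
CH2Cl at 300° (staggered): CN–CH2Cl gauche; 0.8 = 0.8 kcal/mol.
The maximum (5.7 kcal/mol) occurs with CH2Cl at 120°.

120°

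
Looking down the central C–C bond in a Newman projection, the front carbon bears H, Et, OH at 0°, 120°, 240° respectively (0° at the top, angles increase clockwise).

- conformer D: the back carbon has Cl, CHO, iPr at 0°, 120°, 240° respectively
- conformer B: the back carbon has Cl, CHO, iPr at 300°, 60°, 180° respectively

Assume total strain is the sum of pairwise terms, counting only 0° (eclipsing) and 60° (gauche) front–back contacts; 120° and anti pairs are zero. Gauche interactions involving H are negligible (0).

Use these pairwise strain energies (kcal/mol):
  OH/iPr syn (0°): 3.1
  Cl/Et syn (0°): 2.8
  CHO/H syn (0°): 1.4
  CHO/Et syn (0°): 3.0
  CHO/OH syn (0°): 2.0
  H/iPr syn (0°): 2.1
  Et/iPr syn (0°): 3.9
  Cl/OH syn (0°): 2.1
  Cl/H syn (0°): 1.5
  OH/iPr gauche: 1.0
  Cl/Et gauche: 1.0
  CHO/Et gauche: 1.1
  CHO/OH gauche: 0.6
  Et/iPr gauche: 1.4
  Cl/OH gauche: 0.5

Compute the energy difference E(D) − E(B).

+3.6 kcal/mol

D is eclipsed. H at 0° is eclipsed with Cl at 0° (1.5); Et at 120° is eclipsed with CHO at 120° (3.0); OH at 240° is eclipsed with iPr at 240° (3.1). Total 7.6 kcal/mol.
B is staggered. Et at 120° is gauche with CHO at 60° (1.1); Et at 120° is gauche with iPr at 180° (1.4); OH at 240° is gauche with Cl at 300° (0.5); OH at 240° is gauche with iPr at 180° (1.0). Total 4.0 kcal/mol.
E(D) − E(B) = 7.6 − 4.0 = +3.6 kcal/mol.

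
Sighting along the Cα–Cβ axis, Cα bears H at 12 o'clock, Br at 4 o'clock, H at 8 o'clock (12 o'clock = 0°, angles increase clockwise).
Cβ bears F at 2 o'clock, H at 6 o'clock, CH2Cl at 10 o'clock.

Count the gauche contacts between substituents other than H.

1

Non-H gauche pairs: Br(120°)/F(60°) — 1 interaction.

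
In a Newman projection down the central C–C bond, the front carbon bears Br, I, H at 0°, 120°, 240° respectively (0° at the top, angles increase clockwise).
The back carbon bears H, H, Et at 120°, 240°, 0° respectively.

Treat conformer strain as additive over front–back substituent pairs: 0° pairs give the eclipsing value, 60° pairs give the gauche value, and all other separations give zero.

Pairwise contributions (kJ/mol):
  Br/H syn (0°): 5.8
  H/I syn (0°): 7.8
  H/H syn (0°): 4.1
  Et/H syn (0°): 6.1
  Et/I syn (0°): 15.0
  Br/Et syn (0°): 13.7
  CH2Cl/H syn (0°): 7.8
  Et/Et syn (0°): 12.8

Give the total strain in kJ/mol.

25.6 kJ/mol

This conformer (eclipsed): Br–Et eclipsed, I–H eclipsed, H–H eclipsed; 13.7 + 7.8 + 4.1 = 25.6 kJ/mol.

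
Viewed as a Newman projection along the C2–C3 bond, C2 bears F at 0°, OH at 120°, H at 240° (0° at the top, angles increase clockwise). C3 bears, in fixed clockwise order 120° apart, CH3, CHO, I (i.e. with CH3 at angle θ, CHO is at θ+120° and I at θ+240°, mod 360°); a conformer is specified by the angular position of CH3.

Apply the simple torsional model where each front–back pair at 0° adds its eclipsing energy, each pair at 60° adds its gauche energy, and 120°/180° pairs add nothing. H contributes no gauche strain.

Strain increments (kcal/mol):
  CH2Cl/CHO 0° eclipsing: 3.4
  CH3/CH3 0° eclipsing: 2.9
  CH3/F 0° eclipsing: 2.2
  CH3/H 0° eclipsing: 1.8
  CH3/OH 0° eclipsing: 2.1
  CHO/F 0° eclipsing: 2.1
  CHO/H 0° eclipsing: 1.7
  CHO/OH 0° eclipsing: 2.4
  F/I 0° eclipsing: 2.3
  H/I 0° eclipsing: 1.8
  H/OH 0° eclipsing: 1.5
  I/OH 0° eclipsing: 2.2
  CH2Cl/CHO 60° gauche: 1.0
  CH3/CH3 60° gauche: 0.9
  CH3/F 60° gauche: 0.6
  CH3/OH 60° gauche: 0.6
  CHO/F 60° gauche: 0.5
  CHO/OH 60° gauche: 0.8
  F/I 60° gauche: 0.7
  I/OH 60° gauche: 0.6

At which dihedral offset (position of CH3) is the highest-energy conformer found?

0°

CH3 at 0° is eclipsed. F at 0° is eclipsed with CH3 at 0° (2.2); OH at 120° is eclipsed with CHO at 120° (2.4); H at 240° is eclipsed with I at 240° (1.8). Total 6.4 kcal/mol.
CH3 at 60° is staggered. F at 0° is gauche with CH3 at 60° (0.6); F at 0° is gauche with I at 300° (0.7); OH at 120° is gauche with CH3 at 60° (0.6); OH at 120° is gauche with CHO at 180° (0.8). Total 2.7 kcal/mol.
CH3 at 120° is eclipsed. F at 0° is eclipsed with I at 0° (2.3); OH at 120° is eclipsed with CH3 at 120° (2.1); H at 240° is eclipsed with CHO at 240° (1.7). Total 6.1 kcal/mol.
CH3 at 180° is staggered. F at 0° is gauche with CHO at 300° (0.5); F at 0° is gauche with I at 60° (0.7); OH at 120° is gauche with CH3 at 180° (0.6); OH at 120° is gauche with I at 60° (0.6). Total 2.4 kcal/mol.
CH3 at 240° is eclipsed. F at 0° is eclipsed with CHO at 0° (2.1); OH at 120° is eclipsed with I at 120° (2.2); H at 240° is eclipsed with CH3 at 240° (1.8). Total 6.1 kcal/mol.
CH3 at 300° is staggered. F at 0° is gauche with CH3 at 300° (0.6); F at 0° is gauche with CHO at 60° (0.5); OH at 120° is gauche with CHO at 60° (0.8); OH at 120° is gauche with I at 180° (0.6). Total 2.5 kcal/mol.
The maximum (6.4 kcal/mol) occurs with CH3 at 0°.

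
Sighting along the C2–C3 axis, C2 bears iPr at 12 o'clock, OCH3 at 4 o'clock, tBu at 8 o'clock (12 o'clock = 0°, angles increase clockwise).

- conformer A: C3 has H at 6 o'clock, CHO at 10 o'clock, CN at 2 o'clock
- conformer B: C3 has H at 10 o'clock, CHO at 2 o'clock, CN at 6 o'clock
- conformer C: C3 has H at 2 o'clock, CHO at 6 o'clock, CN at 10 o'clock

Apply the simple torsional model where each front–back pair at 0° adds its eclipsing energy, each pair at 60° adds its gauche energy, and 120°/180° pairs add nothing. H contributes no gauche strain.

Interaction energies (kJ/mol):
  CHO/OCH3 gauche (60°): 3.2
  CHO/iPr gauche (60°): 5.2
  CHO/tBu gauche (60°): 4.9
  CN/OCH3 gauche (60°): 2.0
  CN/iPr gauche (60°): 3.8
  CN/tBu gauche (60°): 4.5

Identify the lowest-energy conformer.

B

A (staggered): iPr(0°)/CHO(300°) gauche 5.2; iPr(0°)/CN(60°) gauche 3.8; OCH3(120°)/CN(60°) gauche 2.0; tBu(240°)/CHO(300°) gauche 4.9 → 15.9 kJ/mol.
B (staggered): iPr(0°)/CHO(60°) gauche 5.2; OCH3(120°)/CHO(60°) gauche 3.2; OCH3(120°)/CN(180°) gauche 2.0; tBu(240°)/CN(180°) gauche 4.5 → 14.9 kJ/mol.
C (staggered): iPr(0°)/CN(300°) gauche 3.8; OCH3(120°)/CHO(180°) gauche 3.2; tBu(240°)/CHO(180°) gauche 4.9; tBu(240°)/CN(300°) gauche 4.5 → 16.4 kJ/mol.
B has the lowest total (14.9 kJ/mol).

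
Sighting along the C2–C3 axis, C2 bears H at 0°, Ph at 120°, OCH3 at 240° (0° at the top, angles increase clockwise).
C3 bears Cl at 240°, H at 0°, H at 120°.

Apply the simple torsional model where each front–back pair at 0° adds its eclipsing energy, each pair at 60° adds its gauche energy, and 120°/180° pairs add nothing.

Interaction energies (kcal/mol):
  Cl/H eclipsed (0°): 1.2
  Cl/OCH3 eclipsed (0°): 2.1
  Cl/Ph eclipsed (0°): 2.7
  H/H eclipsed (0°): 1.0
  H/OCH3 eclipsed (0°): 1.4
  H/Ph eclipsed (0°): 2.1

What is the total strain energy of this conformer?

5.2 kcal/mol

This conformer (eclipsed): H(0°)/H(0°) eclipsed 1.0; Ph(120°)/H(120°) eclipsed 2.1; OCH3(240°)/Cl(240°) eclipsed 2.1 → 5.2 kcal/mol.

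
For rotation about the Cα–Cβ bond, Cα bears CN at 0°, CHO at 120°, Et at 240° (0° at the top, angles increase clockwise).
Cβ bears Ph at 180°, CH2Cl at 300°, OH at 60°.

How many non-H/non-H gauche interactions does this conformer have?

Non-H gauche pairs: CN(0°)/CH2Cl(300°); CN(0°)/OH(60°); CHO(120°)/Ph(180°); CHO(120°)/OH(60°); Et(240°)/Ph(180°); Et(240°)/CH2Cl(300°) — 6 interactions.

6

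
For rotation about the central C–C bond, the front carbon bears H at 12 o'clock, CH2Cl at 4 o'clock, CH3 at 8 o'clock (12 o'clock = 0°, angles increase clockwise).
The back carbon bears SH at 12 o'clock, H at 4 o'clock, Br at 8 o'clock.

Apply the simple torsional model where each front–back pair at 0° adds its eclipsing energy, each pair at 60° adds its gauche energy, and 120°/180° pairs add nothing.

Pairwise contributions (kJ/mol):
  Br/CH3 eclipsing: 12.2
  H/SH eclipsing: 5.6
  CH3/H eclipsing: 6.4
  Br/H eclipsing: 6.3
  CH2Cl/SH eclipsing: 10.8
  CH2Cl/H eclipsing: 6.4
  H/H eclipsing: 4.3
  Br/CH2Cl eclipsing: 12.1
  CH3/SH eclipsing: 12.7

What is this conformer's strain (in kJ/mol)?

This conformer (eclipsed): H(0°)/SH(0°) eclipsed 5.6; CH2Cl(120°)/H(120°) eclipsed 6.4; CH3(240°)/Br(240°) eclipsed 12.2 → 24.2 kJ/mol.

24.2 kJ/mol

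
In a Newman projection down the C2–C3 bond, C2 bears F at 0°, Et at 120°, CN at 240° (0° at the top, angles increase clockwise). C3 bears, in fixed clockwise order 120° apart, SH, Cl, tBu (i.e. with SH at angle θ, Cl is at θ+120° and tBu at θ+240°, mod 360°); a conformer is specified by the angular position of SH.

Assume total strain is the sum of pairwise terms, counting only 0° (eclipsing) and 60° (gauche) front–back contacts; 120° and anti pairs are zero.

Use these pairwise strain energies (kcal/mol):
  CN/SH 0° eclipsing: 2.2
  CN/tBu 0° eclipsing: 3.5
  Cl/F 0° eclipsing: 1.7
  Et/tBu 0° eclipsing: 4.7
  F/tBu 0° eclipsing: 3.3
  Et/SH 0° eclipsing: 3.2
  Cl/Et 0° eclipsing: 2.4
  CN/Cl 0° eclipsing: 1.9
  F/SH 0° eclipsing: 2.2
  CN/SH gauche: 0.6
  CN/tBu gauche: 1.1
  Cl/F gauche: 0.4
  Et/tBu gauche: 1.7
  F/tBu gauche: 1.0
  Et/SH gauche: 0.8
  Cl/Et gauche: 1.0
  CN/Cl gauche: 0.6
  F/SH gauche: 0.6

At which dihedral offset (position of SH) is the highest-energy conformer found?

SH at 0° (eclipsed): F(0°)/SH(0°) eclipsed 2.2; Et(120°)/Cl(120°) eclipsed 2.4; CN(240°)/tBu(240°) eclipsed 3.5 → 8.1 kcal/mol.
SH at 60° (staggered): F(0°)/SH(60°) gauche 0.6; F(0°)/tBu(300°) gauche 1.0; Et(120°)/SH(60°) gauche 0.8; Et(120°)/Cl(180°) gauche 1.0; CN(240°)/Cl(180°) gauche 0.6; CN(240°)/tBu(300°) gauche 1.1 → 5.1 kcal/mol.
SH at 120° (eclipsed): F(0°)/tBu(0°) eclipsed 3.3; Et(120°)/SH(120°) eclipsed 3.2; CN(240°)/Cl(240°) eclipsed 1.9 → 8.4 kcal/mol.
SH at 180° (staggered): F(0°)/Cl(300°) gauche 0.4; F(0°)/tBu(60°) gauche 1.0; Et(120°)/SH(180°) gauche 0.8; Et(120°)/tBu(60°) gauche 1.7; CN(240°)/SH(180°) gauche 0.6; CN(240°)/Cl(300°) gauche 0.6 → 5.1 kcal/mol.
SH at 240° (eclipsed): F(0°)/Cl(0°) eclipsed 1.7; Et(120°)/tBu(120°) eclipsed 4.7; CN(240°)/SH(240°) eclipsed 2.2 → 8.6 kcal/mol.
SH at 300° (staggered): F(0°)/SH(300°) gauche 0.6; F(0°)/Cl(60°) gauche 0.4; Et(120°)/Cl(60°) gauche 1.0; Et(120°)/tBu(180°) gauche 1.7; CN(240°)/SH(300°) gauche 0.6; CN(240°)/tBu(180°) gauche 1.1 → 5.4 kcal/mol.
The maximum (8.6 kcal/mol) occurs with SH at 240°.

240°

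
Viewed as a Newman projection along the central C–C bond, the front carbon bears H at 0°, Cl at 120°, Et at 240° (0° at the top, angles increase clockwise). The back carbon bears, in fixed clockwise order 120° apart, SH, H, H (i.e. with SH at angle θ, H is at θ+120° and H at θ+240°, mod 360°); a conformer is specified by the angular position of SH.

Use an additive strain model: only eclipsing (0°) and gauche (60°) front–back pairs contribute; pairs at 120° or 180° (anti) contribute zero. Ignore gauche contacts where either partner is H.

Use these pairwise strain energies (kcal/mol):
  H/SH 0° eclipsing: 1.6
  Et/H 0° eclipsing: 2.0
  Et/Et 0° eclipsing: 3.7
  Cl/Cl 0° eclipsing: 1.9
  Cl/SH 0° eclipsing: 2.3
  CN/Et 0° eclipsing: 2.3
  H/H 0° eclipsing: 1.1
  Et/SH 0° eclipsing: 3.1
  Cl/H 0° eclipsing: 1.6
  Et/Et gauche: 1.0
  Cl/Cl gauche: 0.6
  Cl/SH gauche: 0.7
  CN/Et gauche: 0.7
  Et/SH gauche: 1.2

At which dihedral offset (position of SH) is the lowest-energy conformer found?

60°

SH at 0° (eclipsed): H–SH eclipsed, Cl–H eclipsed, Et–H eclipsed; 1.6 + 1.6 + 2.0 = 5.2 kcal/mol.
SH at 60° (staggered): Cl–SH gauche; 0.7 = 0.7 kcal/mol.
SH at 120° (eclipsed): H–H eclipsed, Cl–SH eclipsed, Et–H eclipsed; 1.1 + 2.3 + 2.0 = 5.4 kcal/mol.
SH at 180° (staggered): Cl–SH gauche, Et–SH gauche; 0.7 + 1.2 = 1.9 kcal/mol.
SH at 240° (eclipsed): H–H eclipsed, Cl–H eclipsed, Et–SH eclipsed; 1.1 + 1.6 + 3.1 = 5.8 kcal/mol.
SH at 300° (staggered): Et–SH gauche; 1.2 = 1.2 kcal/mol.
The minimum (0.7 kcal/mol) occurs with SH at 60°.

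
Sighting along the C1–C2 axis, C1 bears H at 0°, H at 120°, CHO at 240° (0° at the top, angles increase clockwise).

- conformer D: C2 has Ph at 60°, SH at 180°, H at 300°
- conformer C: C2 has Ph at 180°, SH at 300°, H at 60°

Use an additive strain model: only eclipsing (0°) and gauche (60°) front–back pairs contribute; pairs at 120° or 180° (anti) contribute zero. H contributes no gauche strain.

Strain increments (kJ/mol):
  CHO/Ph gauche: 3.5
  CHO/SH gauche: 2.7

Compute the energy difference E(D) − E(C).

-3.5 kJ/mol

D (staggered): CHO(240°)/SH(180°) gauche 2.7 → 2.7 kJ/mol.
C (staggered): CHO(240°)/Ph(180°) gauche 3.5; CHO(240°)/SH(300°) gauche 2.7 → 6.2 kJ/mol.
E(D) − E(C) = 2.7 − 6.2 = -3.5 kJ/mol.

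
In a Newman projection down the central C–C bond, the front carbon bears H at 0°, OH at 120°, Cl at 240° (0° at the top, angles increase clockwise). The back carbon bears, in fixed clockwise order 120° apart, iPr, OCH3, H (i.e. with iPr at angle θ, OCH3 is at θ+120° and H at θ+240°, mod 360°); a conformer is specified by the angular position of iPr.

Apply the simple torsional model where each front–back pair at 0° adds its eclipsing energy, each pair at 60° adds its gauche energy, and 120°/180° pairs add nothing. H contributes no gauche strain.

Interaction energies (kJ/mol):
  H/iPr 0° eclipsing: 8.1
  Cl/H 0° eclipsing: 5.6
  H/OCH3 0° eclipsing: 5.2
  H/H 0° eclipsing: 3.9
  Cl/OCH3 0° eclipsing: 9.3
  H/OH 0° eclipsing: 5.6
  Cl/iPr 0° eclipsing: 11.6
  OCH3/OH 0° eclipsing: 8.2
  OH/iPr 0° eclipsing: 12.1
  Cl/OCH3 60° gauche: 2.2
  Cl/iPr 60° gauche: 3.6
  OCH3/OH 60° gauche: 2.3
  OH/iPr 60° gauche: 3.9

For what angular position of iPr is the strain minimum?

iPr at 0° is eclipsed. H at 0° is eclipsed with iPr at 0° (8.1); OH at 120° is eclipsed with OCH3 at 120° (8.2); Cl at 240° is eclipsed with H at 240° (5.6). Total 21.9 kJ/mol.
iPr at 60° is staggered. OH at 120° is gauche with iPr at 60° (3.9); OH at 120° is gauche with OCH3 at 180° (2.3); Cl at 240° is gauche with OCH3 at 180° (2.2). Total 8.4 kJ/mol.
iPr at 120° is eclipsed. H at 0° is eclipsed with H at 0° (3.9); OH at 120° is eclipsed with iPr at 120° (12.1); Cl at 240° is eclipsed with OCH3 at 240° (9.3). Total 25.3 kJ/mol.
iPr at 180° is staggered. OH at 120° is gauche with iPr at 180° (3.9); Cl at 240° is gauche with iPr at 180° (3.6); Cl at 240° is gauche with OCH3 at 300° (2.2). Total 9.7 kJ/mol.
iPr at 240° is eclipsed. H at 0° is eclipsed with OCH3 at 0° (5.2); OH at 120° is eclipsed with H at 120° (5.6); Cl at 240° is eclipsed with iPr at 240° (11.6). Total 22.4 kJ/mol.
iPr at 300° is staggered. OH at 120° is gauche with OCH3 at 60° (2.3); Cl at 240° is gauche with iPr at 300° (3.6). Total 5.9 kJ/mol.
The minimum (5.9 kJ/mol) occurs with iPr at 300°.

300°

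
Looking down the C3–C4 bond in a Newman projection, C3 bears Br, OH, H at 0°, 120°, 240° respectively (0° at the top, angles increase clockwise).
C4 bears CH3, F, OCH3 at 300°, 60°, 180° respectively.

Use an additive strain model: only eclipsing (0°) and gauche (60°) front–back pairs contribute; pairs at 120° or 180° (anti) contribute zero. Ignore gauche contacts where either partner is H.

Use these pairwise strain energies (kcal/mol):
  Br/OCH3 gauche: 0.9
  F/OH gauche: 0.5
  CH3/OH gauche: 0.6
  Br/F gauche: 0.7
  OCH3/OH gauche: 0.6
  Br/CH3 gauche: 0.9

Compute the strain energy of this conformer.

This conformer (staggered): Br–CH3 gauche, Br–F gauche, OH–F gauche, OH–OCH3 gauche; 0.9 + 0.7 + 0.5 + 0.6 = 2.7 kcal/mol.

2.7 kcal/mol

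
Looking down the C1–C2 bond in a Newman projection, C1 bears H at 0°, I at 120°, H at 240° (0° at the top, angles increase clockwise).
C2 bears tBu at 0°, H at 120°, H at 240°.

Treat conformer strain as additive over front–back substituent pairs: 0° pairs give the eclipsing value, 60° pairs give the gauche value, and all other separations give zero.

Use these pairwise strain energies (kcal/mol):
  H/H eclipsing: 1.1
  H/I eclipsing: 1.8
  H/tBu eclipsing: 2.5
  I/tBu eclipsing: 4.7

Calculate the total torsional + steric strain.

5.4 kcal/mol

This conformer (eclipsed): H(0°)/tBu(0°) eclipsed 2.5; I(120°)/H(120°) eclipsed 1.8; H(240°)/H(240°) eclipsed 1.1 → 5.4 kcal/mol.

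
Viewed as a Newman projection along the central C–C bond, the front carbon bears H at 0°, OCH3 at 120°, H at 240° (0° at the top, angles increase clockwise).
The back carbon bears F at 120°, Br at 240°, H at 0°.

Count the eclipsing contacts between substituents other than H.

1

Non-H eclipsing pairs: OCH3(120°)/F(120°) — 1 interaction.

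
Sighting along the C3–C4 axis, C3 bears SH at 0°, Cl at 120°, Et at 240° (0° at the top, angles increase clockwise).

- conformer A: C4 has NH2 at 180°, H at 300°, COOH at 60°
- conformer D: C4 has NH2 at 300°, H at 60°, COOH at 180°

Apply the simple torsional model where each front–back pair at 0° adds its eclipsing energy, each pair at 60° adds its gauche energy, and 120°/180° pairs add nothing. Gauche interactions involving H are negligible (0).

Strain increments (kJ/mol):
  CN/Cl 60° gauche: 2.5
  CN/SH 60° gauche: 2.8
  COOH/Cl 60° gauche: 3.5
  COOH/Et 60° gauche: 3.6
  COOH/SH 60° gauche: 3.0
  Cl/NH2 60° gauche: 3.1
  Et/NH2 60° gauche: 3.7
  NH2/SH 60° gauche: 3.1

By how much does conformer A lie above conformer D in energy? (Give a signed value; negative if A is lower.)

A (staggered): SH(0°)/COOH(60°) gauche 3.0; Cl(120°)/NH2(180°) gauche 3.1; Cl(120°)/COOH(60°) gauche 3.5; Et(240°)/NH2(180°) gauche 3.7 → 13.3 kJ/mol.
D (staggered): SH(0°)/NH2(300°) gauche 3.1; Cl(120°)/COOH(180°) gauche 3.5; Et(240°)/NH2(300°) gauche 3.7; Et(240°)/COOH(180°) gauche 3.6 → 13.9 kJ/mol.
E(A) − E(D) = 13.3 − 13.9 = -0.6 kJ/mol.

-0.6 kJ/mol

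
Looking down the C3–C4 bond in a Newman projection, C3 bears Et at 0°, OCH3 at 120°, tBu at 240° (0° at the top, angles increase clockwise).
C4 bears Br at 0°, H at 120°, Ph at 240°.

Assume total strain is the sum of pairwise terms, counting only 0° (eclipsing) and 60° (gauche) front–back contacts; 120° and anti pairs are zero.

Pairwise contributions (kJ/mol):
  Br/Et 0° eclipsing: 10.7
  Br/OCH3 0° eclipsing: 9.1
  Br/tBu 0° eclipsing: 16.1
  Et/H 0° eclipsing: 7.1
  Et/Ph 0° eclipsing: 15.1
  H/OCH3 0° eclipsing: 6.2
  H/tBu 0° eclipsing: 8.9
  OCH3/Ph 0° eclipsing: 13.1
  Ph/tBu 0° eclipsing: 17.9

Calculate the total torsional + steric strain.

This conformer (eclipsed): Et(0°)/Br(0°) eclipsed 10.7; OCH3(120°)/H(120°) eclipsed 6.2; tBu(240°)/Ph(240°) eclipsed 17.9 → 34.8 kJ/mol.

34.8 kJ/mol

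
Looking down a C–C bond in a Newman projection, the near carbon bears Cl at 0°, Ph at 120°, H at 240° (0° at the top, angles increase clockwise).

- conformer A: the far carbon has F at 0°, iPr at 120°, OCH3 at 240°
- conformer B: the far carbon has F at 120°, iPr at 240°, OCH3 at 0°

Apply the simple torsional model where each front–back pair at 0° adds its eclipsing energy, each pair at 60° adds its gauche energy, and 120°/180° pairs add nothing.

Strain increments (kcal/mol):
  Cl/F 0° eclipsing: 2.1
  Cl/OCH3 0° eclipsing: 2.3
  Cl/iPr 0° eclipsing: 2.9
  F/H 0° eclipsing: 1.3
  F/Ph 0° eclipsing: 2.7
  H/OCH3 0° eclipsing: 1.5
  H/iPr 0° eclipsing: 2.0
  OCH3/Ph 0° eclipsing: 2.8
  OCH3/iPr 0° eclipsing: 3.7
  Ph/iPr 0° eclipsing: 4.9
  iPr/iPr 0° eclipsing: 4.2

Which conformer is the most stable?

A (eclipsed): Cl–F eclipsed, Ph–iPr eclipsed, H–OCH3 eclipsed; 2.1 + 4.9 + 1.5 = 8.5 kcal/mol.
B (eclipsed): Cl–OCH3 eclipsed, Ph–F eclipsed, H–iPr eclipsed; 2.3 + 2.7 + 2.0 = 7.0 kcal/mol.
B has the lowest total (7.0 kcal/mol).

B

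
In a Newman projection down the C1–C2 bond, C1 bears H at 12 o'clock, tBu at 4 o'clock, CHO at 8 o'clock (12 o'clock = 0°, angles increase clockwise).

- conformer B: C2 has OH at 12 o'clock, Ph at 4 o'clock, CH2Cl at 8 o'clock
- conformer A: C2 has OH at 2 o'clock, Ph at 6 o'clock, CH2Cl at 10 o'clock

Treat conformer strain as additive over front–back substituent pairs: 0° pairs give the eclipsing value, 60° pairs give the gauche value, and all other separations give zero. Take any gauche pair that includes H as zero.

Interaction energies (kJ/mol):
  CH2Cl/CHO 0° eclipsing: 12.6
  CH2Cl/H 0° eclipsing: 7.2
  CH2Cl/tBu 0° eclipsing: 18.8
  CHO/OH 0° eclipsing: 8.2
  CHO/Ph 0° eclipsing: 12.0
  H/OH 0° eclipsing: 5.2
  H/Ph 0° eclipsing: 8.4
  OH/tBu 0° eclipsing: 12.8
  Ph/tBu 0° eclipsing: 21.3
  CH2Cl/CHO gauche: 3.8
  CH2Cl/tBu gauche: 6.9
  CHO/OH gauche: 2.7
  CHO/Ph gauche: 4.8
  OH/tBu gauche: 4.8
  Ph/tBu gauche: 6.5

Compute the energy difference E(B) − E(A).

B is eclipsed. H at 0° is eclipsed with OH at 0° (5.2); tBu at 120° is eclipsed with Ph at 120° (21.3); CHO at 240° is eclipsed with CH2Cl at 240° (12.6). Total 39.1 kJ/mol.
A is staggered. tBu at 120° is gauche with OH at 60° (4.8); tBu at 120° is gauche with Ph at 180° (6.5); CHO at 240° is gauche with Ph at 180° (4.8); CHO at 240° is gauche with CH2Cl at 300° (3.8). Total 19.9 kJ/mol.
E(B) − E(A) = 39.1 − 19.9 = +19.2 kJ/mol.

+19.2 kJ/mol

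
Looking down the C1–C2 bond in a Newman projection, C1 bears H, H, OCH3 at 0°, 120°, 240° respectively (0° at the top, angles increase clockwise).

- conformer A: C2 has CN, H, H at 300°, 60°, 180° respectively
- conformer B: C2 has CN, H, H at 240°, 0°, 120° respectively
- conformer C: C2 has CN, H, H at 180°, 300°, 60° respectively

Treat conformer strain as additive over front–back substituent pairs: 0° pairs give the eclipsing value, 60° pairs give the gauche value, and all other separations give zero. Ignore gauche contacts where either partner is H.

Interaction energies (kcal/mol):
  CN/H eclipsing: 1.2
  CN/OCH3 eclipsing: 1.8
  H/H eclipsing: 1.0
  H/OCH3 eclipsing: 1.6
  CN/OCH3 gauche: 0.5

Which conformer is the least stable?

A (staggered): OCH3(240°)/CN(300°) gauche 0.5 → 0.5 kcal/mol.
B (eclipsed): H(0°)/H(0°) eclipsed 1.0; H(120°)/H(120°) eclipsed 1.0; OCH3(240°)/CN(240°) eclipsed 1.8 → 3.8 kcal/mol.
C (staggered): OCH3(240°)/CN(180°) gauche 0.5 → 0.5 kcal/mol.
B has the highest total (3.8 kcal/mol).

B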